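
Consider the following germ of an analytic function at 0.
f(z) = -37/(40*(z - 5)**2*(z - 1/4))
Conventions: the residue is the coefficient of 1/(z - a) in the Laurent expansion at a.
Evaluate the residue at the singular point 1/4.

At the order-1 pole 1/4 set g(z) = (z - (1/4))*f(z) = -37/(40*(z - 5)**2).
Simple pole: residue = g(a) at a = 1/4, which is -74/1805.

The residue is -74/1805.


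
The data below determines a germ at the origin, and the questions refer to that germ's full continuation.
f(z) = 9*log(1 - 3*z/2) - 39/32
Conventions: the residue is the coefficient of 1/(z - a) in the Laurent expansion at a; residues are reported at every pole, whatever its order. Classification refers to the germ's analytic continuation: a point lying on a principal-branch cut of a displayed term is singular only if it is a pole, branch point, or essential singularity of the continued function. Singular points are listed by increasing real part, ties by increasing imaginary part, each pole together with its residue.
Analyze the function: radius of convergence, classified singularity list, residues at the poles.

Branch term (9)*log(1 - z/(2/3)): its argument vanishes at z = 2/3, a logarithmic branch point, modulus 2/3.
The radius of convergence is the smallest modulus among the singular points: 2/3.

Radius of convergence at 0: 2/3.
At 2/3: a logarithmic branch point.


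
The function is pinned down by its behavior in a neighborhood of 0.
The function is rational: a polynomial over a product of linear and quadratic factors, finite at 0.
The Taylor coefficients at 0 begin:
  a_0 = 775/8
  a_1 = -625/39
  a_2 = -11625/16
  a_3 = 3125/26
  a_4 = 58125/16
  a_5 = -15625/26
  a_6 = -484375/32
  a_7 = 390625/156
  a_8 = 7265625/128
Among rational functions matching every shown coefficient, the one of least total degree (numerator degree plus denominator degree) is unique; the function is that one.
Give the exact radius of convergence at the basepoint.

The radius of convergence is (1/5)*sqrt(10).

No rational of total degree below 7 reproduces all 9 coefficients; solving the [1/6] Pade equations on them gives f(η) = (31/5 - 40*η/39)/(η**2 + 2/5)**3, whose expansion matches every shown term.
Denominator factor (η**2 + 2/5)^3: discriminant -8/5, complex-conjugate roots ((1/5)*sqrt(10))*i and -((1/5)*sqrt(10))*i; poles of order 3, moduli (1/5)*sqrt(10) and (1/5)*sqrt(10).
The radius of convergence is the smallest modulus among the singular points: (1/5)*sqrt(10).


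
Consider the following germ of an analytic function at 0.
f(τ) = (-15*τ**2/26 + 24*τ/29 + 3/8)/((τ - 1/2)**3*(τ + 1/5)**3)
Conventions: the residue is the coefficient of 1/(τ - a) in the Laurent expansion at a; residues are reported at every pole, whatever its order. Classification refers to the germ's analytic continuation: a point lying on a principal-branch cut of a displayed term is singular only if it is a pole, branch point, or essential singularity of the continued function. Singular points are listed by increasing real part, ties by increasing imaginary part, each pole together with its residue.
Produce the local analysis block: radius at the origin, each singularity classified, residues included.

Denominator factor (τ + 1/5)^3: pole of order 3 at -1/5, modulus 1/5.
Denominator factor (τ - 1/2)^3: pole of order 3 at 1/2, modulus 1/2.
The radius of convergence is the smallest modulus among the singular points: 1/5.
At the order-3 pole -1/5 set g(τ) = (τ - (-1/5))^3*f(τ) = (-15*τ**2/26 + 24*τ/29 + 3/8)/(τ - 1/2)**3.
Order-3 pole: residue = g''(a)/2; g''(-1/5) = -230595000/6336239, so the residue is -115297500/6336239.
At the order-3 pole 1/2 set g(τ) = (τ - (1/2))^3*f(τ) = (-15*τ**2/26 + 24*τ/29 + 3/8)/(τ + 1/5)**3.
Order-3 pole: residue = g''(a)/2; g''(1/2) = 230595000/6336239, so the residue is 115297500/6336239.
List the singular points by increasing real part (a conjugate pair: the negative imaginary part first).

Radius of convergence at 0: 1/5.
At -1/5: a pole of order 3; residue -115297500/6336239.
At 1/2: a pole of order 3; residue 115297500/6336239.


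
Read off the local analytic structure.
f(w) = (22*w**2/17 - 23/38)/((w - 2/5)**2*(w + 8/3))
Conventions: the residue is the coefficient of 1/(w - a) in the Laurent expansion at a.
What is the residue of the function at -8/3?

At the order-1 pole -8/3 set g(w) = (w - (-8/3))*f(w) = (22*w**2/17 - 23/38)/(w - 2/5)**2.
Simple pole: residue = g(a) at a = -8/3, which is 1249625/1366936.

The residue is 1249625/1366936.


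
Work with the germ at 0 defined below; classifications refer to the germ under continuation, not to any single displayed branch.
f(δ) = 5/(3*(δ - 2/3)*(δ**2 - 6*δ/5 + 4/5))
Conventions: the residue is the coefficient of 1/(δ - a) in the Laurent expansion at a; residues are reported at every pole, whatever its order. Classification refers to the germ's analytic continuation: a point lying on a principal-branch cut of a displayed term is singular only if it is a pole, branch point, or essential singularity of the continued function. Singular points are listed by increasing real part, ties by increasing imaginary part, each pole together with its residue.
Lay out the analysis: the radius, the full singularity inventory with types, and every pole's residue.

Radius of convergence at 0: 2/3.
At (3/5) - ((1/5)*sqrt(11))*i: a pole of order 1; residue (-15/8) - ((5/88)*sqrt(11))*i.
At (3/5) + ((1/5)*sqrt(11))*i: a pole of order 1; residue (-15/8) + ((5/88)*sqrt(11))*i.
At 2/3: a pole of order 1; residue 15/4.

Denominator factor (δ**2 - 6*δ/5 + 4/5): discriminant -44/25, complex-conjugate roots (3/5) + ((1/5)*sqrt(11))*i and (3/5) - ((1/5)*sqrt(11))*i; poles of order 1, moduli (2/5)*sqrt(5) and (2/5)*sqrt(5).
Denominator factor (δ - 2/3): pole of order 1 at 2/3, modulus 2/3.
The radius of convergence is the smallest modulus among the singular points: 2/3.
The factor δ**2 - 6*δ/5 + 4/5 splits as (δ - a)(δ - a') with a = (3/5) - ((1/5)*sqrt(11))*i, a' = (3/5) + ((1/5)*sqrt(11))*i. At the order-1 pole a set g(δ) = (δ - a)*f(δ) = [5/(3*(δ - 2/3))] / (δ - a').
Simple pole: residue = g(a) at a = (3/5) - ((1/5)*sqrt(11))*i, which is (-15/8) - ((5/88)*sqrt(11))*i.
The factor δ**2 - 6*δ/5 + 4/5 splits as (δ - a)(δ - a') with a = (3/5) + ((1/5)*sqrt(11))*i, a' = (3/5) - ((1/5)*sqrt(11))*i. At the order-1 pole a set g(δ) = (δ - a)*f(δ) = [5/(3*(δ - 2/3))] / (δ - a').
Simple pole: residue = g(a) at a = (3/5) + ((1/5)*sqrt(11))*i, which is (-15/8) + ((5/88)*sqrt(11))*i.
At the order-1 pole 2/3 set g(δ) = (δ - (2/3))*f(δ) = 5/(3*(δ**2 - 6*δ/5 + 4/5)).
Simple pole: residue = g(a) at a = 2/3, which is 15/4.
List the singular points by increasing real part (a conjugate pair: the negative imaginary part first).


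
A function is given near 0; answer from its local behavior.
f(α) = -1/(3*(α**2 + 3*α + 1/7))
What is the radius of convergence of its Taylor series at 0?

Denominator factor (α**2 + 3*α + 1/7): discriminant 59/7, real irrational roots -3/2 + (1/14)*sqrt(413) and -3/2 - (1/14)*sqrt(413); poles of order 1, moduli 3/2 - (1/14)*sqrt(413) and 3/2 + (1/14)*sqrt(413).
The radius of convergence is the smallest modulus among the singular points: 3/2 - (1/14)*sqrt(413).

The radius of convergence is 3/2 - (1/14)*sqrt(413).


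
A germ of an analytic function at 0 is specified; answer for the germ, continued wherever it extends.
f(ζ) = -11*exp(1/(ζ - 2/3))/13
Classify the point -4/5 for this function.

The point is a regular point.

There is no denominator, hence no pole anywhere.
The essential point of exp(1/(ζ - (2/3))) is 2/3, not -4/5.
So the germ continues analytically to -4/5.


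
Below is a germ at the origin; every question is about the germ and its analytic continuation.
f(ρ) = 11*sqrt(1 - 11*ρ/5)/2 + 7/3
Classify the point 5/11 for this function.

The point is an algebraic (square-root) branch point.

The term (11/2)*sqrt(1 - ρ/(5/11)) has argument 1 - 5/11/(5/11) = 0 at 5/11: a square-root (algebraic, two-sheeted) branch point; the remaining terms are analytic or single-valued there.


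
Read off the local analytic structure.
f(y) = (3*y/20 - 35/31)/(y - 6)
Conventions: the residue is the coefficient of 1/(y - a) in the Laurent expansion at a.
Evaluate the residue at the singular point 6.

The residue is -71/310.

At the order-1 pole 6 set g(y) = (y - (6))*f(y) = 3*y/20 - 35/31.
Simple pole: residue = g(a) at a = 6, which is -71/310.


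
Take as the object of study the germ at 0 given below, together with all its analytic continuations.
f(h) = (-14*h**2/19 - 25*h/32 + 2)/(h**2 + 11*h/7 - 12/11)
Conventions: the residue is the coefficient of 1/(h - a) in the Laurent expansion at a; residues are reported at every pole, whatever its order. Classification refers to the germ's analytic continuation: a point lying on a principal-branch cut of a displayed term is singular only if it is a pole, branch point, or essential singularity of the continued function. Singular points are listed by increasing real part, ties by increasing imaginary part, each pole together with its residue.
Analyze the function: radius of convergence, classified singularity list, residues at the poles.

Radius of convergence at 0: -11/14 + (1/154)*sqrt(40513).
At -11/14 - (1/154)*sqrt(40513): a pole of order 1; residue 229/1216 - (84291/49263808)*sqrt(40513).
At -11/14 + (1/154)*sqrt(40513): a pole of order 1; residue 229/1216 + (84291/49263808)*sqrt(40513).

Denominator factor (h**2 + 11*h/7 - 12/11): discriminant 3683/539, real irrational roots -11/14 + (1/154)*sqrt(40513) and -11/14 - (1/154)*sqrt(40513); poles of order 1, moduli -11/14 + (1/154)*sqrt(40513) and 11/14 + (1/154)*sqrt(40513).
The radius of convergence is the smallest modulus among the singular points: -11/14 + (1/154)*sqrt(40513).
The factor h**2 + 11*h/7 - 12/11 splits as (h - a)(h - a') with a = -11/14 - (1/154)*sqrt(40513), a' = -11/14 + (1/154)*sqrt(40513). At the order-1 pole a set g(h) = (h - a)*f(h) = [-14*h**2/19 - 25*h/32 + 2] / (h - a').
Simple pole: residue = g(a) at a = -11/14 - (1/154)*sqrt(40513), which is 229/1216 - (84291/49263808)*sqrt(40513).
The factor h**2 + 11*h/7 - 12/11 splits as (h - a)(h - a') with a = -11/14 + (1/154)*sqrt(40513), a' = -11/14 - (1/154)*sqrt(40513). At the order-1 pole a set g(h) = (h - a)*f(h) = [-14*h**2/19 - 25*h/32 + 2] / (h - a').
Simple pole: residue = g(a) at a = -11/14 + (1/154)*sqrt(40513), which is 229/1216 + (84291/49263808)*sqrt(40513).
List the singular points by increasing real part (a conjugate pair: the negative imaginary part first).


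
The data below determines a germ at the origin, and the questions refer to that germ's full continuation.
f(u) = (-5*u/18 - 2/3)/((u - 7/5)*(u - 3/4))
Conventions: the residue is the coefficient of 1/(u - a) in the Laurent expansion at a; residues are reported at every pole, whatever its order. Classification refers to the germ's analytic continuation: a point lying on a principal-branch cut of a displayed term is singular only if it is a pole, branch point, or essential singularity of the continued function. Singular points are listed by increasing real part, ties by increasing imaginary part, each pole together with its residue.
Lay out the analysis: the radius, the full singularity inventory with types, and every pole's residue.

Radius of convergence at 0: 3/4.
At 3/4: a pole of order 1; residue 35/26.
At 7/5: a pole of order 1; residue -190/117.

Denominator factor (u - 7/5): pole of order 1 at 7/5, modulus 7/5.
Denominator factor (u - 3/4): pole of order 1 at 3/4, modulus 3/4.
The radius of convergence is the smallest modulus among the singular points: 3/4.
At the order-1 pole 3/4 set g(u) = (u - (3/4))*f(u) = (-5*u/18 - 2/3)/(u - 7/5).
Simple pole: residue = g(a) at a = 3/4, which is 35/26.
At the order-1 pole 7/5 set g(u) = (u - (7/5))*f(u) = (-5*u/18 - 2/3)/(u - 3/4).
Simple pole: residue = g(a) at a = 7/5, which is -190/117.
List the singular points by increasing real part (a conjugate pair: the negative imaginary part first).


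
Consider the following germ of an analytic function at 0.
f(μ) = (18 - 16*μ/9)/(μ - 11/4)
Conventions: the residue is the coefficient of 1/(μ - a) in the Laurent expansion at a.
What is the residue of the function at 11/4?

At the order-1 pole 11/4 set g(μ) = (μ - (11/4))*f(μ) = 18 - 16*μ/9.
Simple pole: residue = g(a) at a = 11/4, which is 118/9.

The residue is 118/9.


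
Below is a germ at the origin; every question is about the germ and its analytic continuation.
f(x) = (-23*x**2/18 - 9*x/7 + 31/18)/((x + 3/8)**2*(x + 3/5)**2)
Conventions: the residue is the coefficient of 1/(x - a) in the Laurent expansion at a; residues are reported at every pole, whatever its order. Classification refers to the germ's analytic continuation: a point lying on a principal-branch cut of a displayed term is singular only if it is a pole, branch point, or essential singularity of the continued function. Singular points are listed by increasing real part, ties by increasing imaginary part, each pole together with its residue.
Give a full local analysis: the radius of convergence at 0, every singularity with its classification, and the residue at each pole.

Radius of convergence at 0: 3/8.
At -3/5: a pole of order 2; residue 16624000/45927.
At -3/8: a pole of order 2; residue -16624000/45927.

Denominator factor (x + 3/8)^2: pole of order 2 at -3/8, modulus 3/8.
Denominator factor (x + 3/5)^2: pole of order 2 at -3/5, modulus 3/5.
The radius of convergence is the smallest modulus among the singular points: 3/8.
At the order-2 pole -3/5 set g(x) = (x - (-3/5))^2*f(x) = (-23*x**2/18 - 9*x/7 + 31/18)/(x + 3/8)**2.
Order-2 pole: residue = g'(a); g'(-3/5) = 16624000/45927, so the residue is 16624000/45927.
At the order-2 pole -3/8 set g(x) = (x - (-3/8))^2*f(x) = (-23*x**2/18 - 9*x/7 + 31/18)/(x + 3/5)**2.
Order-2 pole: residue = g'(a); g'(-3/8) = -16624000/45927, so the residue is -16624000/45927.
List the singular points by increasing real part (a conjugate pair: the negative imaginary part first).


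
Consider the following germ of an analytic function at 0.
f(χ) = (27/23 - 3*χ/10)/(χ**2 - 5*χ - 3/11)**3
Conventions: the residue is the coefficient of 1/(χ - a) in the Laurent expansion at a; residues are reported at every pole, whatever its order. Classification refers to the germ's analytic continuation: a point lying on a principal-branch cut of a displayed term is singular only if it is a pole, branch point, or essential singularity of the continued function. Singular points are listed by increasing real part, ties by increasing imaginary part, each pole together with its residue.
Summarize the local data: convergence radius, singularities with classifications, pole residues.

Denominator factor (χ**2 - 5*χ - 3/11)^3: discriminant 287/11, real irrational roots 5/2 + (1/22)*sqrt(3157) and 5/2 - (1/22)*sqrt(3157); poles of order 3, moduli 5/2 + (1/22)*sqrt(3157) and -5/2 + (1/22)*sqrt(3157).
The radius of convergence is the smallest modulus among the singular points: -5/2 + (1/22)*sqrt(3157).
The factor χ**2 - 5*χ - 3/11 splits as (χ - a)(χ - a') with a = 5/2 - (1/22)*sqrt(3157), a' = 5/2 + (1/22)*sqrt(3157). At the order-3 pole a set g(χ) = (χ - a)^3*f(χ) = [27/23 - 3*χ/10] / (χ - a')^3.
Order-3 pole: residue = g''(a)/2; g''(5/2 - (1/22)*sqrt(3157)) = -(14157/543717769)*sqrt(3157), so the residue is -(14157/1087435538)*sqrt(3157).
The factor χ**2 - 5*χ - 3/11 splits as (χ - a)(χ - a') with a = 5/2 + (1/22)*sqrt(3157), a' = 5/2 - (1/22)*sqrt(3157). At the order-3 pole a set g(χ) = (χ - a)^3*f(χ) = [27/23 - 3*χ/10] / (χ - a')^3.
Order-3 pole: residue = g''(a)/2; g''(5/2 + (1/22)*sqrt(3157)) = (14157/543717769)*sqrt(3157), so the residue is (14157/1087435538)*sqrt(3157).
List the singular points by increasing real part (a conjugate pair: the negative imaginary part first).

Radius of convergence at 0: -5/2 + (1/22)*sqrt(3157).
At 5/2 - (1/22)*sqrt(3157): a pole of order 3; residue -(14157/1087435538)*sqrt(3157).
At 5/2 + (1/22)*sqrt(3157): a pole of order 3; residue (14157/1087435538)*sqrt(3157).


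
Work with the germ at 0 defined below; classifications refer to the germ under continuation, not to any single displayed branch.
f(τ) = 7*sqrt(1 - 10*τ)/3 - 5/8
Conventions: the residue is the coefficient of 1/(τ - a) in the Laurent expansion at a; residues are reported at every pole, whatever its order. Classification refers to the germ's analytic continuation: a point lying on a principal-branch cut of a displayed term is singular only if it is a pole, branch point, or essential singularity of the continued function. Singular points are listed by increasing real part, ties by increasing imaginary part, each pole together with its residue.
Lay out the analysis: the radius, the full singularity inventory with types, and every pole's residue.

Branch term (7/3)*sqrt(1 - τ/(1/10)): its argument vanishes at τ = 1/10, a square-root branch point, modulus 1/10.
The radius of convergence is the smallest modulus among the singular points: 1/10.

Radius of convergence at 0: 1/10.
At 1/10: an algebraic (square-root) branch point.


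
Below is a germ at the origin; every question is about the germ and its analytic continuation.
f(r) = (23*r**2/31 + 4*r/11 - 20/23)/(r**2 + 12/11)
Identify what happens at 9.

The point is a regular point.

Denominator factors: r**2 + 12/11 = 903/11 at r = 9 — none vanishes.
So the germ continues analytically to 9.


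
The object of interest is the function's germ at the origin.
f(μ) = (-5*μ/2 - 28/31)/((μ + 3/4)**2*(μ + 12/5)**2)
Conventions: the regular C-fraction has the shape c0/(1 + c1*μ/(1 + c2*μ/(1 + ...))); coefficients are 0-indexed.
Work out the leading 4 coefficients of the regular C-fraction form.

Taylor coefficients (expand at 0): a_0 = -700/2511, a_1 = 1025/5022, a_2 = 10150/22599, a_3 = -1360825/723168.
c0 = a_0 = -700/2511. Peel one level at a time: if S = 1 + c*μ/S' with S'(0) = 1, then c is the μ-coefficient of S and S' = c*μ/(S - 1).
S_1 = c0/f = 1 + (41/56)*μ + (60601/28224)*μ^2 + ...; c1 = 41/56.
S_2 = c1*μ/(S_1 - 1) = 1 + (-60601/20664)*μ + (30635281/2178576)*μ^2 + ...; c2 = -60601/20664.
S_3 = c2*μ/(S_2 - 1) = 1 + (214446967/44723538)*μ + ...; c3 = 214446967/44723538.

The regular C-fraction coefficients are [-700/2511, 41/56, -60601/20664, 214446967/44723538].


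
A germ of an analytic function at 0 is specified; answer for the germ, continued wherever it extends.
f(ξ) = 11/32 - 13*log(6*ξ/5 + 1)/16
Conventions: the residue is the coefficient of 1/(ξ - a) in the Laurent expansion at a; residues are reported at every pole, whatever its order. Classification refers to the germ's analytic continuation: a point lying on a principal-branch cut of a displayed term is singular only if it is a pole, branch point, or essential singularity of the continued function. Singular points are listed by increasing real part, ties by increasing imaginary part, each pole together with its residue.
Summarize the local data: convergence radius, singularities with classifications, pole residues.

Radius of convergence at 0: 5/6.
At -5/6: a logarithmic branch point.

Branch term (-13/16)*log(1 - ξ/(-5/6)): its argument vanishes at ξ = -5/6, a logarithmic branch point, modulus 5/6.
The radius of convergence is the smallest modulus among the singular points: 5/6.


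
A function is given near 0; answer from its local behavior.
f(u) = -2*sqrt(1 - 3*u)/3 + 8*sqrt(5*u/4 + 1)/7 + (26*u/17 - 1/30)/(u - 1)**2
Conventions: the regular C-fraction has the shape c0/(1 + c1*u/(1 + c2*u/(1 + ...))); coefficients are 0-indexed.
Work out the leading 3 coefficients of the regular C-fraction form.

Taylor coefficients (expand at 0): a_0 = 31/70, a_1 = 5671/1785, a_2 = 33183/9520.
c0 = a_0 = 31/70. Peel one level at a time: if S = 1 + c*u/S' with S'(0) = 1, then c is the u-coefficient of S and S' = c*u/(S - 1).
S_1 = c0/f = 1 + (-11342/1581)*u + (871740743/19996488)*u^2 + ...; c1 = -11342/1581.
S_2 = c1*u/(S_1 - 1) = 1 + (871740743/143453616)*u + ...; c2 = 871740743/143453616.

The regular C-fraction coefficients are [31/70, -11342/1581, 871740743/143453616].


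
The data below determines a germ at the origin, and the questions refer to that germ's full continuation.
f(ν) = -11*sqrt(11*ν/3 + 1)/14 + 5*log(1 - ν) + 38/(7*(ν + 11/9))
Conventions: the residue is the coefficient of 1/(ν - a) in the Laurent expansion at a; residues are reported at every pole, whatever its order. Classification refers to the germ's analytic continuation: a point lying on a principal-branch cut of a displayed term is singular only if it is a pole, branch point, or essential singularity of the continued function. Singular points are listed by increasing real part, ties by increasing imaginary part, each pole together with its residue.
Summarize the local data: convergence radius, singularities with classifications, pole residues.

Radius of convergence at 0: 3/11.
At -11/9: a pole of order 1; residue 38/7.
At -3/11: an algebraic (square-root) branch point.
At 1: a logarithmic branch point.

Denominator factor (ν + 11/9): pole of order 1 at -11/9, modulus 11/9.
Branch term (5)*log(1 - ν/(1)): its argument vanishes at ν = 1, a logarithmic branch point, modulus 1.
Branch term (-11/14)*sqrt(1 - ν/(-3/11)): its argument vanishes at ν = -3/11, a square-root branch point, modulus 3/11.
The radius of convergence is the smallest modulus among the singular points: 3/11.
The branch terms are analytic at -11/9 and contribute nothing to the residue; only the rational part matters.
At the order-1 pole -11/9 set g(ν) = (ν - (-11/9))*(rational part) = 38/7.
Simple pole: residue = g(a) at a = -11/9, which is 38/7.
List the singular points by increasing real part (a conjugate pair: the negative imaginary part first).


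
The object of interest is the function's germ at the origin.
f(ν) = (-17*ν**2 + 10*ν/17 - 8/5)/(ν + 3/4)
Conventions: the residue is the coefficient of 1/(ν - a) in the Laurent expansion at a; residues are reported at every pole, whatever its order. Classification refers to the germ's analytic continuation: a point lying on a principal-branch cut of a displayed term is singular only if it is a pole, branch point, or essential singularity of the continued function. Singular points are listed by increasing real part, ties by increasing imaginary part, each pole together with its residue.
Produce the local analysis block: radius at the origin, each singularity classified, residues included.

Radius of convergence at 0: 3/4.
At -3/4: a pole of order 1; residue -15781/1360.

Denominator factor (ν + 3/4): pole of order 1 at -3/4, modulus 3/4.
The radius of convergence is the smallest modulus among the singular points: 3/4.
At the order-1 pole -3/4 set g(ν) = (ν - (-3/4))*f(ν) = -17*ν**2 + 10*ν/17 - 8/5.
Simple pole: residue = g(a) at a = -3/4, which is -15781/1360.


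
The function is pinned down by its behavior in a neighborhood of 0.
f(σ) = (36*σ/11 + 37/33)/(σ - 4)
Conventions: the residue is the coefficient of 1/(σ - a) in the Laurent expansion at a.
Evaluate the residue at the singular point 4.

The residue is 469/33.

At the order-1 pole 4 set g(σ) = (σ - (4))*f(σ) = 36*σ/11 + 37/33.
Simple pole: residue = g(a) at a = 4, which is 469/33.


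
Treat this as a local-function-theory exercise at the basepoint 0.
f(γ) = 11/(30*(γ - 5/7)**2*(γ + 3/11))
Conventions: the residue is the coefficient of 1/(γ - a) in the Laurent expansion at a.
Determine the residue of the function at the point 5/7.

At the order-2 pole 5/7 set g(γ) = (γ - (5/7))^2*f(γ) = 11/(30*(γ + 3/11)).
Order-2 pole: residue = g'(a); g'(5/7) = -65219/173280, so the residue is -65219/173280.

The residue is -65219/173280.


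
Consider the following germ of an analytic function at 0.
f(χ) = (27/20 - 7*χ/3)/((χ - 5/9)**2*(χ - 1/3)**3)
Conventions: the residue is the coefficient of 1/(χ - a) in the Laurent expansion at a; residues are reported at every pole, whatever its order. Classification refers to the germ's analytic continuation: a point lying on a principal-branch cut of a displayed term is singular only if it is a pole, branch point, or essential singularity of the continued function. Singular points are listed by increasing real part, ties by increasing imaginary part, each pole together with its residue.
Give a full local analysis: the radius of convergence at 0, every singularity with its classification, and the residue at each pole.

Radius of convergence at 0: 1/3.
At 1/3: a pole of order 3; residue 89181/320.
At 5/9: a pole of order 2; residue -89181/320.

Denominator factor (χ - 5/9)^2: pole of order 2 at 5/9, modulus 5/9.
Denominator factor (χ - 1/3)^3: pole of order 3 at 1/3, modulus 1/3.
The radius of convergence is the smallest modulus among the singular points: 1/3.
At the order-3 pole 1/3 set g(χ) = (χ - (1/3))^3*f(χ) = (27/20 - 7*χ/3)/(χ - 5/9)**2.
Order-3 pole: residue = g''(a)/2; g''(1/3) = 89181/160, so the residue is 89181/320.
At the order-2 pole 5/9 set g(χ) = (χ - (5/9))^2*f(χ) = (27/20 - 7*χ/3)/(χ - 1/3)**3.
Order-2 pole: residue = g'(a); g'(5/9) = -89181/320, so the residue is -89181/320.
List the singular points by increasing real part (a conjugate pair: the negative imaginary part first).


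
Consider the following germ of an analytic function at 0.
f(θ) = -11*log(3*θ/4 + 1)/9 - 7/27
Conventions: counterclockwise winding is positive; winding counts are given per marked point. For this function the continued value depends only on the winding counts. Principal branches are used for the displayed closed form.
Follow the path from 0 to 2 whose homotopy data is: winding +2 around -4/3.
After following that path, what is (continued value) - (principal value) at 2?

The rational part is single-valued and drops out of the difference; each branch term changes only by its own monodromy.
(-11/9)*log(1 - θ/(-4/3)): each positive loop around -4/3 adds 2*pi*i to the log, so winding +2 contributes (-11/9)*(2)*2*pi*i = -(44/9)*pi*i.
Summing the contributions at θ = 2 gives -(44/9)*pi*i.

Continued minus principal equals -(44/9)*pi*i.


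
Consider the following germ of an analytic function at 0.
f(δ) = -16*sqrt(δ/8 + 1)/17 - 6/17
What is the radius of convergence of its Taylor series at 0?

Branch term (-16/17)*sqrt(1 - δ/(-8)): its argument vanishes at δ = -8, a square-root branch point, modulus 8.
The radius of convergence is the smallest modulus among the singular points: 8.

The radius of convergence is 8.


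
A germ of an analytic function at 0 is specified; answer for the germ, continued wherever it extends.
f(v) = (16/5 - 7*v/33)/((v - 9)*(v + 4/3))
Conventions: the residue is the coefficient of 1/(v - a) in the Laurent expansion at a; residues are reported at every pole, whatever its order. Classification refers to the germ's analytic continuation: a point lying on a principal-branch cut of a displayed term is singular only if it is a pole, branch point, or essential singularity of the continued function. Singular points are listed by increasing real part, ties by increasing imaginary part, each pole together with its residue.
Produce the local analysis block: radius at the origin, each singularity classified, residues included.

Denominator factor (v + 4/3): pole of order 1 at -4/3, modulus 4/3.
Denominator factor (v - 9): pole of order 1 at 9, modulus 9.
The radius of convergence is the smallest modulus among the singular points: 4/3.
At the order-1 pole -4/3 set g(v) = (v - (-4/3))*f(v) = (16/5 - 7*v/33)/(v - 9).
Simple pole: residue = g(a) at a = -4/3, which is -1724/5115.
At the order-1 pole 9 set g(v) = (v - (9))*f(v) = (16/5 - 7*v/33)/(v + 4/3).
Simple pole: residue = g(a) at a = 9, which is 213/1705.
List the singular points by increasing real part (a conjugate pair: the negative imaginary part first).

Radius of convergence at 0: 4/3.
At -4/3: a pole of order 1; residue -1724/5115.
At 9: a pole of order 1; residue 213/1705.


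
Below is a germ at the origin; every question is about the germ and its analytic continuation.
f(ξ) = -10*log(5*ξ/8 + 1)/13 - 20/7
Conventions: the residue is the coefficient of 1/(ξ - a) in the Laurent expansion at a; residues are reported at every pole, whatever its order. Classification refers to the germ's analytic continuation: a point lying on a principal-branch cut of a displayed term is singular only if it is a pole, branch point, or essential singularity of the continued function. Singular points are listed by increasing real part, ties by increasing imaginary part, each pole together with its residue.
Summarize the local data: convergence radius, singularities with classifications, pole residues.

Branch term (-10/13)*log(1 - ξ/(-8/5)): its argument vanishes at ξ = -8/5, a logarithmic branch point, modulus 8/5.
The radius of convergence is the smallest modulus among the singular points: 8/5.

Radius of convergence at 0: 8/5.
At -8/5: a logarithmic branch point.


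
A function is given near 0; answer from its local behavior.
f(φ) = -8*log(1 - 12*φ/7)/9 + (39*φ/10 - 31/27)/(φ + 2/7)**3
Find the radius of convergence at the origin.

The radius of convergence is 2/7.

Denominator factor (φ + 2/7)^3: pole of order 3 at -2/7, modulus 2/7.
Branch term (-8/9)*log(1 - φ/(7/12)): its argument vanishes at φ = 7/12, a logarithmic branch point, modulus 7/12.
The radius of convergence is the smallest modulus among the singular points: 2/7.


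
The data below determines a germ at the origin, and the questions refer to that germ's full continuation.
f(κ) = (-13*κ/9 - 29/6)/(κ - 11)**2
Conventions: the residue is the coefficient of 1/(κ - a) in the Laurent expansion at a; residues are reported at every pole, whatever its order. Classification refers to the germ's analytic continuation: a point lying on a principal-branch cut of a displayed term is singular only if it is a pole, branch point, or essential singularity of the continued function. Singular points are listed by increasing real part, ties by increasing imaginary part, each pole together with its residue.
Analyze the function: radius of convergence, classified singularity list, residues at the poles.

Denominator factor (κ - 11)^2: pole of order 2 at 11, modulus 11.
The radius of convergence is the smallest modulus among the singular points: 11.
At the order-2 pole 11 set g(κ) = (κ - (11))^2*f(κ) = -13*κ/9 - 29/6.
Order-2 pole: residue = g'(a); g'(11) = -13/9, so the residue is -13/9.

Radius of convergence at 0: 11.
At 11: a pole of order 2; residue -13/9.


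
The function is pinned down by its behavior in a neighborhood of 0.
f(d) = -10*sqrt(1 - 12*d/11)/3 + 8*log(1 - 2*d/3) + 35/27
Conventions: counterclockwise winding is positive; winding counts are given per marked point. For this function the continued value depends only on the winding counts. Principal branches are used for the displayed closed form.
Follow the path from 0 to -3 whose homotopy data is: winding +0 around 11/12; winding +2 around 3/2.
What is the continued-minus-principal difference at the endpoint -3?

The rational part is single-valued and drops out of the difference; each branch term changes only by its own monodromy.
(8)*log(1 - d/(3/2)): each positive loop around 3/2 adds 2*pi*i to the log, so winding +2 contributes (8)*(2)*2*pi*i = (32)*pi*i.
(-10/3)*sqrt(1 - d/(11/12)): winding +0 is even, the square root returns to the same sheet, contribution 0.
Summing the contributions at d = -3 gives (32)*pi*i.

Continued minus principal equals (32)*pi*i.


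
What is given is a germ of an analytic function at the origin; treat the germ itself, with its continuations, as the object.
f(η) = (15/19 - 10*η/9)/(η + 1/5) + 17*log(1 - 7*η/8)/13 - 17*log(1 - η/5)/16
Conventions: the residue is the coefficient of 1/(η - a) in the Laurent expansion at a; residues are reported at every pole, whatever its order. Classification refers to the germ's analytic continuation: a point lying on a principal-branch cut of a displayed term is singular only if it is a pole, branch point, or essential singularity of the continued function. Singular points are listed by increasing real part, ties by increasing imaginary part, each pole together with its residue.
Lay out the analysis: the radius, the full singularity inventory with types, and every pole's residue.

Denominator factor (η + 1/5): pole of order 1 at -1/5, modulus 1/5.
Branch term (17/13)*log(1 - η/(8/7)): its argument vanishes at η = 8/7, a logarithmic branch point, modulus 8/7.
Branch term (-17/16)*log(1 - η/(5)): its argument vanishes at η = 5, a logarithmic branch point, modulus 5.
The radius of convergence is the smallest modulus among the singular points: 1/5.
The branch terms are analytic at -1/5 and contribute nothing to the residue; only the rational part matters.
At the order-1 pole -1/5 set g(η) = (η - (-1/5))*(rational part) = 15/19 - 10*η/9.
Simple pole: residue = g(a) at a = -1/5, which is 173/171.
List the singular points by increasing real part (a conjugate pair: the negative imaginary part first).

Radius of convergence at 0: 1/5.
At -1/5: a pole of order 1; residue 173/171.
At 8/7: a logarithmic branch point.
At 5: a logarithmic branch point.


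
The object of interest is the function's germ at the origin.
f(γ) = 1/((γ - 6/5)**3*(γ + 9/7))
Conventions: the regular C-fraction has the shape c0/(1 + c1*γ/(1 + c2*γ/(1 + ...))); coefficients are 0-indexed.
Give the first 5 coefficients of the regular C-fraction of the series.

The regular C-fraction coefficients are [-875/1944, -31/18, 5/62, -235/31, 39835/5076].

Taylor coefficients (expand at 0): a_0 = -875/1944, a_1 = -27125/34992, a_2 = -200375/157464, a_3 = -9155125/5668704, a_4 = -408109625/204073344.
c0 = a_0 = -875/1944. Peel one level at a time: if S = 1 + c*γ/S' with S'(0) = 1, then c is the γ-coefficient of S and S' = c*γ/(S - 1).
S_1 = c0/f = 1 + (-31/18)*γ + (5/36)*γ^2 + ...; c1 = -31/18.
S_2 = c1*γ/(S_1 - 1) = 1 + (5/62)*γ + (1175/1922)*γ^2 + ...; c2 = 5/62.
S_3 = c2*γ/(S_2 - 1) = 1 + (-235/31)*γ + (6425/108)*γ^2 + ...; c3 = -235/31.
S_4 = c3*γ/(S_3 - 1) = 1 + (39835/5076)*γ + ...; c4 = 39835/5076.


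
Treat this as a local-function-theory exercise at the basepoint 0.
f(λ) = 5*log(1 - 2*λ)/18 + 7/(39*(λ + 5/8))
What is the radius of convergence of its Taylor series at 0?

The radius of convergence is 1/2.

Denominator factor (λ + 5/8): pole of order 1 at -5/8, modulus 5/8.
Branch term (5/18)*log(1 - λ/(1/2)): its argument vanishes at λ = 1/2, a logarithmic branch point, modulus 1/2.
The radius of convergence is the smallest modulus among the singular points: 1/2.


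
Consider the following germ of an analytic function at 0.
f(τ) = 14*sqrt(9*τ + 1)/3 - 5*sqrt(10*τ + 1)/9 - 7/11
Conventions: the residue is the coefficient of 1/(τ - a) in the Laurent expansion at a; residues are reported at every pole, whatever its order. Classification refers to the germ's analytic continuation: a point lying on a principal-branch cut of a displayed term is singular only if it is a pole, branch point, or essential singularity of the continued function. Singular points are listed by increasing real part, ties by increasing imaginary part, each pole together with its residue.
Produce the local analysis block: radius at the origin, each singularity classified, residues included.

Radius of convergence at 0: 1/10.
At -1/9: an algebraic (square-root) branch point.
At -1/10: an algebraic (square-root) branch point.

Branch term (-5/9)*sqrt(1 - τ/(-1/10)): its argument vanishes at τ = -1/10, a square-root branch point, modulus 1/10.
Branch term (14/3)*sqrt(1 - τ/(-1/9)): its argument vanishes at τ = -1/9, a square-root branch point, modulus 1/9.
The radius of convergence is the smallest modulus among the singular points: 1/10.
List the singular points by increasing real part (a conjugate pair: the negative imaginary part first).


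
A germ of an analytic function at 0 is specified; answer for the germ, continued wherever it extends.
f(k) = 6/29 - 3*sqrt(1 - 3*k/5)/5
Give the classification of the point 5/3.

The point is an algebraic (square-root) branch point.

The term (-3/5)*sqrt(1 - k/(5/3)) has argument 1 - 5/3/(5/3) = 0 at 5/3: a square-root (algebraic, two-sheeted) branch point; the remaining terms are analytic or single-valued there.


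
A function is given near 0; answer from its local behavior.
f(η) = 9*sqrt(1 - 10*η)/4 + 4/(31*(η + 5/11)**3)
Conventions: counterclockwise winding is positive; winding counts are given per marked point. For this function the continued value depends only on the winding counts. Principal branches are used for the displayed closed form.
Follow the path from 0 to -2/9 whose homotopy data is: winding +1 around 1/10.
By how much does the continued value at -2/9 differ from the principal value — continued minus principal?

The rational part is single-valued and drops out of the difference; each branch term changes only by its own monodromy.
(9/4)*sqrt(1 - η/(1/10)): winding +1 is odd, the square root flips sign, contributing -2*(9/4)*sqrt(1 - (-2/9)/(1/10)) = -2*(9/4)*sqrt(29/9) = -(3/2)*sqrt(29).
Summing the contributions at η = -2/9 gives -(3/2)*sqrt(29).

Continued minus principal equals -(3/2)*sqrt(29).


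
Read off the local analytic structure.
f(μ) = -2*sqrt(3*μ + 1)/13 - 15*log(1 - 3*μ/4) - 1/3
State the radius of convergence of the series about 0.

Branch term (-2/13)*sqrt(1 - μ/(-1/3)): its argument vanishes at μ = -1/3, a square-root branch point, modulus 1/3.
Branch term (-15)*log(1 - μ/(4/3)): its argument vanishes at μ = 4/3, a logarithmic branch point, modulus 4/3.
The radius of convergence is the smallest modulus among the singular points: 1/3.

The radius of convergence is 1/3.


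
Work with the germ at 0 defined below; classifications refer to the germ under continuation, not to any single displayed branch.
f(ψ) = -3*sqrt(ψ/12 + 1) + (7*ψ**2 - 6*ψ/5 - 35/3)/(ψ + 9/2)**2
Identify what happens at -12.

The point is an algebraic (square-root) branch point.

The term (-3)*sqrt(1 - ψ/(-12)) has argument 1 - -12/(-12) = 0 at -12: a square-root (algebraic, two-sheeted) branch point; the remaining terms are analytic or single-valued there.


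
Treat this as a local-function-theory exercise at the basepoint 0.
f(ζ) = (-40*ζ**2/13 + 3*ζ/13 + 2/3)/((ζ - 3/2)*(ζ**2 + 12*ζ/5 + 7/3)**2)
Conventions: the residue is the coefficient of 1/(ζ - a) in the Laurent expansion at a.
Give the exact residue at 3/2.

At the order-1 pole 3/2 set g(ζ) = (ζ - (3/2))*f(ζ) = (-40*ζ**2/13 + 3*ζ/13 + 2/3)/(ζ**2 + 12*ζ/5 + 7/3)**2.
Simple pole: residue = g(a) at a = 3/2, which is -276600/3134053.

The residue is -276600/3134053.


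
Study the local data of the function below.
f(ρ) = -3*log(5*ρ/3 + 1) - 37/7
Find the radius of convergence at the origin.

Branch term (-3)*log(1 - ρ/(-3/5)): its argument vanishes at ρ = -3/5, a logarithmic branch point, modulus 3/5.
The radius of convergence is the smallest modulus among the singular points: 3/5.

The radius of convergence is 3/5.


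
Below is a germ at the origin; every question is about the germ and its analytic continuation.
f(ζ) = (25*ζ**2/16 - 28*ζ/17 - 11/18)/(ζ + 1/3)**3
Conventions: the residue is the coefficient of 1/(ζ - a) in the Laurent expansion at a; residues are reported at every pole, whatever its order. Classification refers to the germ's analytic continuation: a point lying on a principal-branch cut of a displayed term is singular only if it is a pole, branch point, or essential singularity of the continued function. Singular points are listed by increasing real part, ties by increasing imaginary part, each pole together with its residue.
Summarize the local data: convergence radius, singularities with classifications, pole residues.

Denominator factor (ζ + 1/3)^3: pole of order 3 at -1/3, modulus 1/3.
The radius of convergence is the smallest modulus among the singular points: 1/3.
At the order-3 pole -1/3 set g(ζ) = (ζ - (-1/3))^3*f(ζ) = 25*ζ**2/16 - 28*ζ/17 - 11/18.
Order-3 pole: residue = g''(a)/2; g''(-1/3) = 25/8, so the residue is 25/16.

Radius of convergence at 0: 1/3.
At -1/3: a pole of order 3; residue 25/16.


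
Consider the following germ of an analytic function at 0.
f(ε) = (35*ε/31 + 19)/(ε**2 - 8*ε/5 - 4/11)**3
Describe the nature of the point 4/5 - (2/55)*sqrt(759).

The denominator factor ε**2 - 8*ε/5 - 4/11 vanishes at 4/5 - (2/55)*sqrt(759) and appears to the power 3; the numerator there equals 617/31 - (14/341)*sqrt(759), nonzero, and no other factor vanishes.
Hence a pole whose order is the multiplicity, 3.

The point is a pole of order 3.
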